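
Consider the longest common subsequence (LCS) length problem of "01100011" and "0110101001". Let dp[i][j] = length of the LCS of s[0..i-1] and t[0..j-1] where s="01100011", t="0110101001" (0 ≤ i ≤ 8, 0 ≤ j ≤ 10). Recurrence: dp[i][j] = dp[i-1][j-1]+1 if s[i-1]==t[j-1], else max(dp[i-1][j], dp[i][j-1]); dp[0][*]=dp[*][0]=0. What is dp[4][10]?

4

   ''  0  1  1  0  1  0  1  0  0  1
''  0  0  0  0  0  0  0  0  0  0  0
 0  0  1  1  1  1  1  1  1  1  1  1
 1  0  1  2  2  2  2  2  2  2  2  2
 1  0  1  2  3  3  3  3  3  3  3  3
 0  0  1  2  3  4  4  4  4  4  4  4
 0  0  1  2  3  4  4  5  5  5  5  5
 0  0  1  2  3  4  4  5  5  6  6  6
 1  0  1  2  3  4  5  5  6  6  6  7
 1  0  1  2  3  4  5  5  6  6  6  7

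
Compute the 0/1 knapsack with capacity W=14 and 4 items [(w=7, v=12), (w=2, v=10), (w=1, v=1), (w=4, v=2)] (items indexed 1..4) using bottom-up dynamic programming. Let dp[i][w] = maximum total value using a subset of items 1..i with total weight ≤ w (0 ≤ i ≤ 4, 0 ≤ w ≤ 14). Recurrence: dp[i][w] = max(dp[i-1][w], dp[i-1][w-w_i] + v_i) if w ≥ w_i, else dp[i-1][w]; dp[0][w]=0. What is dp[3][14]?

23

i\w   0   1   2   3   4   5   6   7   8   9  10  11  12  13  14
  0   0   0   0   0   0   0   0   0   0   0   0   0   0   0   0
  1   0   0   0   0   0   0   0  12  12  12  12  12  12  12  12
  2   0   0  10  10  10  10  10  12  12  22  22  22  22  22  22
  3   0   1  10  11  11  11  11  12  13  22  23  23  23  23  23
  4   0   1  10  11  11  11  12  13  13  22  23  23  23  24  25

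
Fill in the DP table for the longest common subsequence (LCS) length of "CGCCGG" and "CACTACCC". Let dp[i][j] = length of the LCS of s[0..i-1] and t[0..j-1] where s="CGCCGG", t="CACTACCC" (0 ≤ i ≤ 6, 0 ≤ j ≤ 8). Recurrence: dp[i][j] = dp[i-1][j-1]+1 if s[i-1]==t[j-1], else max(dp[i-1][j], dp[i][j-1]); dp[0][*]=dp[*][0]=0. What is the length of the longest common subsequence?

3

   ''  C  A  C  T  A  C  C  C
''  0  0  0  0  0  0  0  0  0
 C  0  1  1  1  1  1  1  1  1
 G  0  1  1  1  1  1  1  1  1
 C  0  1  1  2  2  2  2  2  2
 C  0  1  1  2  2  2  3  3  3
 G  0  1  1  2  2  2  3  3  3
 G  0  1  1  2  2  2  3  3  3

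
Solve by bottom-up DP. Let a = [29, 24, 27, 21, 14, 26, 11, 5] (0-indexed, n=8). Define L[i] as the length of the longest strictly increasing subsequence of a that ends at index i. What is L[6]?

1

   i    0    1    2    3    4    5    6    7
a[i]   29   24   27   21   14   26   11    5
L[i]    1    1    2    1    1    2    1    1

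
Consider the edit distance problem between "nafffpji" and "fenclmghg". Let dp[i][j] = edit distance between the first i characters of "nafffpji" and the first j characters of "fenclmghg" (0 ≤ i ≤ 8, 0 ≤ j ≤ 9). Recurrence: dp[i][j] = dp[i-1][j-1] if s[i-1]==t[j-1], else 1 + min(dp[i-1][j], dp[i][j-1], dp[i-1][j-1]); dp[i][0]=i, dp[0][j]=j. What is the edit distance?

9

   ''  f  e  n  c  l  m  g  h  g
''  0  1  2  3  4  5  6  7  8  9
 n  1  1  2  2  3  4  5  6  7  8
 a  2  2  2  3  3  4  5  6  7  8
 f  3  2  3  3  4  4  5  6  7  8
 f  4  3  3  4  4  5  5  6  7  8
 f  5  4  4  4  5  5  6  6  7  8
 p  6  5  5  5  5  6  6  7  7  8
 j  7  6  6  6  6  6  7  7  8  8
 i  8  7  7  7  7  7  7  8  8  9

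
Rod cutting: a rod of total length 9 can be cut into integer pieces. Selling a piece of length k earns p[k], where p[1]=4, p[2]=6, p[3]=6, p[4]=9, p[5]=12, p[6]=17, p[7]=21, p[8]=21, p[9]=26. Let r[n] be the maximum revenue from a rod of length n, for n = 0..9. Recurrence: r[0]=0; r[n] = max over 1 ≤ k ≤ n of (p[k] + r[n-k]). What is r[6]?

   n    0    1    2    3    4    5    6    7    8    9
r[n]    0    4    8   12   16   20   24   28   32   36

24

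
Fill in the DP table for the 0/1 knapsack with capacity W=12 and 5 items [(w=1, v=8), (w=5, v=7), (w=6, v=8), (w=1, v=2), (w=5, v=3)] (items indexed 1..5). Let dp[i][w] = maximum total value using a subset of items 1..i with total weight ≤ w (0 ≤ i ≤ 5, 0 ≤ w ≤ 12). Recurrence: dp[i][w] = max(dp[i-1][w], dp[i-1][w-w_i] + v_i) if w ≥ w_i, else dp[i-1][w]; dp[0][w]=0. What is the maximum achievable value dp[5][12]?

23

i\w   0   1   2   3   4   5   6   7   8   9  10  11  12
  0   0   0   0   0   0   0   0   0   0   0   0   0   0
  1   0   8   8   8   8   8   8   8   8   8   8   8   8
  2   0   8   8   8   8   8  15  15  15  15  15  15  15
  3   0   8   8   8   8   8  15  16  16  16  16  16  23
  4   0   8  10  10  10  10  15  17  18  18  18  18  23
  5   0   8  10  10  10  10  15  17  18  18  18  18  23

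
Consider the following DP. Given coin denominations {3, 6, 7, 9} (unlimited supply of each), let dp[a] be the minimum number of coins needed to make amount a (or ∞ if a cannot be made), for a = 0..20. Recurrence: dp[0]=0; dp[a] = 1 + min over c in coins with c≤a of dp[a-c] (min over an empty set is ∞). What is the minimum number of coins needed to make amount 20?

 a  0  1  2  3  4  5  6  7  8  9 10 11 12 13 14 15 16 17 18 19 20
dp  0  -  -  1  -  -  1  1  -  1  2  -  2  2  2  2  2  3  2  3  3
(- denotes ∞ / unreachable)

3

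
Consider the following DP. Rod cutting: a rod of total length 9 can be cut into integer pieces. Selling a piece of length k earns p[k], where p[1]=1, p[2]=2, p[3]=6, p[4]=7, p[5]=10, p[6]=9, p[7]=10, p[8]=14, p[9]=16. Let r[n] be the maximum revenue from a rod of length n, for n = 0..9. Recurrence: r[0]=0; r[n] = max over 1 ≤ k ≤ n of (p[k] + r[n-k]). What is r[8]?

   n    0    1    2    3    4    5    6    7    8    9
r[n]    0    1    2    6    7   10   12   13   16   18

16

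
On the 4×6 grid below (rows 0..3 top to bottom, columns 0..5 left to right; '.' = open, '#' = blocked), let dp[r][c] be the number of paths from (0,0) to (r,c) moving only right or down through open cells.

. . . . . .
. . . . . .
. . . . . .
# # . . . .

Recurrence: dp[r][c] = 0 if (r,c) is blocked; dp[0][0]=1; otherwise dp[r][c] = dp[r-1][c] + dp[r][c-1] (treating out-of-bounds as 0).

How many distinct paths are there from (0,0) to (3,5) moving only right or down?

r\c   0   1   2   3   4   5
  0   1   1   1   1   1   1
  1   1   2   3   4   5   6
  2   1   3   6  10  15  21
  3   0   0   6  16  31  52

52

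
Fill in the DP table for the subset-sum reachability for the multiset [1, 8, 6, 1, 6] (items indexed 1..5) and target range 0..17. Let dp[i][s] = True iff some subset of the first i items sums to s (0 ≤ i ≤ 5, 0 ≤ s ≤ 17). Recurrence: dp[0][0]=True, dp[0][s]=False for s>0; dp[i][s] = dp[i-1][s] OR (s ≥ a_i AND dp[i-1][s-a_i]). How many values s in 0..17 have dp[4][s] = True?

11

i\s   0   1   2   3   4   5   6   7   8   9  10  11  12  13  14  15  16  17
  0   T   F   F   F   F   F   F   F   F   F   F   F   F   F   F   F   F   F
  1   T   T   F   F   F   F   F   F   F   F   F   F   F   F   F   F   F   F
  2   T   T   F   F   F   F   F   F   T   T   F   F   F   F   F   F   F   F
  3   T   T   F   F   F   F   T   T   T   T   F   F   F   F   T   T   F   F
  4   T   T   T   F   F   F   T   T   T   T   T   F   F   F   T   T   T   F
  5   T   T   T   F   F   F   T   T   T   T   T   F   T   T   T   T   T   F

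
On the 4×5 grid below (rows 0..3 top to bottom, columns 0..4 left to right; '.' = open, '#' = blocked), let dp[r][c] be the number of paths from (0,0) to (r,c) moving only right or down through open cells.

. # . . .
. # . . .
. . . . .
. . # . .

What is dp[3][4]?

2

r\c   0   1   2   3   4
  0   1   0   0   0   0
  1   1   0   0   0   0
  2   1   1   1   1   1
  3   1   2   0   1   2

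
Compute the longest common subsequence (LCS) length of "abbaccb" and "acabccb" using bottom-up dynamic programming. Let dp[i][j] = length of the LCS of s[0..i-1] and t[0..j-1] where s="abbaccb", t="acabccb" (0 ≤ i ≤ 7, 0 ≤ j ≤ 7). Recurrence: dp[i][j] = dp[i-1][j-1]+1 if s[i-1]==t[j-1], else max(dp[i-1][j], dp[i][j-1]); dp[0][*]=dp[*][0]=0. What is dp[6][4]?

2

   ''  a  c  a  b  c  c  b
''  0  0  0  0  0  0  0  0
 a  0  1  1  1  1  1  1  1
 b  0  1  1  1  2  2  2  2
 b  0  1  1  1  2  2  2  3
 a  0  1  1  2  2  2  2  3
 c  0  1  2  2  2  3  3  3
 c  0  1  2  2  2  3  4  4
 b  0  1  2  2  3  3  4  5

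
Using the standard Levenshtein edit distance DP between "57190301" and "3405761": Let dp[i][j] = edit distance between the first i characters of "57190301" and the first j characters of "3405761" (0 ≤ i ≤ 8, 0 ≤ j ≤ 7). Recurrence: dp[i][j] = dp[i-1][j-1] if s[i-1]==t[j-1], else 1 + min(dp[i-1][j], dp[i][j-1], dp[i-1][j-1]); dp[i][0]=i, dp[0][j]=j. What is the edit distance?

   ''  3  4  0  5  7  6  1
''  0  1  2  3  4  5  6  7
 5  1  1  2  3  3  4  5  6
 7  2  2  2  3  4  3  4  5
 1  3  3  3  3  4  4  4  4
 9  4  4  4  4  4  5  5  5
 0  5  5  5  4  5  5  6  6
 3  6  5  6  5  5  6  6  7
 0  7  6  6  6  6  6  7  7
 1  8  7  7  7  7  7  7  7

7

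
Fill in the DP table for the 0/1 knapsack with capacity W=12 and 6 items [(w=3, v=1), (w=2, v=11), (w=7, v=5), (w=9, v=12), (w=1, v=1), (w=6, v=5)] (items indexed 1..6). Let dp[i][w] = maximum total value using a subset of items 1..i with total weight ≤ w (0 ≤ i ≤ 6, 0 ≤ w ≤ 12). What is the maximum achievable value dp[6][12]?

24

i\w   0   1   2   3   4   5   6   7   8   9  10  11  12
  0   0   0   0   0   0   0   0   0   0   0   0   0   0
  1   0   0   0   1   1   1   1   1   1   1   1   1   1
  2   0   0  11  11  11  12  12  12  12  12  12  12  12
  3   0   0  11  11  11  12  12  12  12  16  16  16  17
  4   0   0  11  11  11  12  12  12  12  16  16  23  23
  5   0   1  11  12  12  12  13  13  13  16  17  23  24
  6   0   1  11  12  12  12  13  13  16  17  17  23  24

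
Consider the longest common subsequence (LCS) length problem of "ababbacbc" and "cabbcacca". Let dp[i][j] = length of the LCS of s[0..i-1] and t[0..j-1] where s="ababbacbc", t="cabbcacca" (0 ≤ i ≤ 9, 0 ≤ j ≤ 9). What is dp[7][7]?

   ''  c  a  b  b  c  a  c  c  a
''  0  0  0  0  0  0  0  0  0  0
 a  0  0  1  1  1  1  1  1  1  1
 b  0  0  1  2  2  2  2  2  2  2
 a  0  0  1  2  2  2  3  3  3  3
 b  0  0  1  2  3  3  3  3  3  3
 b  0  0  1  2  3  3  3  3  3  3
 a  0  0  1  2  3  3  4  4  4  4
 c  0  1  1  2  3  4  4  5  5  5
 b  0  1  1  2  3  4  4  5  5  5
 c  0  1  1  2  3  4  4  5  6  6

5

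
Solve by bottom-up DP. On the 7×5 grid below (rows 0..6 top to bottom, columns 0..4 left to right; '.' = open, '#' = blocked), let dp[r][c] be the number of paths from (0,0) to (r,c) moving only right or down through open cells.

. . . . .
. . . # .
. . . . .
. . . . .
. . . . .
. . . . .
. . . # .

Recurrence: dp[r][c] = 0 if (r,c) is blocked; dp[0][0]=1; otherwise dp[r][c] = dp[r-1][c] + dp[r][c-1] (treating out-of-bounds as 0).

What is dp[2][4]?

r\c   0   1   2   3   4
  0   1   1   1   1   1
  1   1   2   3   0   1
  2   1   3   6   6   7
  3   1   4  10  16  23
  4   1   5  15  31  54
  5   1   6  21  52 106
  6   1   7  28   0 106

7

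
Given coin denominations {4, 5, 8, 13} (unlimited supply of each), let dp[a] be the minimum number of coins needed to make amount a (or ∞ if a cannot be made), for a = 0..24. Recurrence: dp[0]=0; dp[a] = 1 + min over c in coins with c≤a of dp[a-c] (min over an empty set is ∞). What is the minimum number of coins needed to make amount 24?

 a  0  1  2  3  4  5  6  7  8  9 10 11 12 13 14 15 16 17 18 19 20 21 22 23 24
dp  0  -  -  -  1  1  -  -  1  2  2  -  2  1  3  3  2  2  2  4  3  2  3  3  3
(- denotes ∞ / unreachable)

3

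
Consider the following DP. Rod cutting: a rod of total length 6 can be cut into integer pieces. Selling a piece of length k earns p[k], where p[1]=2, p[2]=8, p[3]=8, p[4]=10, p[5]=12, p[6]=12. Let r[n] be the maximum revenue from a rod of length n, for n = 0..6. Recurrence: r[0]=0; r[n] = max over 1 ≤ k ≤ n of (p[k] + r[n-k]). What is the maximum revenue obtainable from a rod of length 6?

24

   n    0    1    2    3    4    5    6
r[n]    0    2    8   10   16   18   24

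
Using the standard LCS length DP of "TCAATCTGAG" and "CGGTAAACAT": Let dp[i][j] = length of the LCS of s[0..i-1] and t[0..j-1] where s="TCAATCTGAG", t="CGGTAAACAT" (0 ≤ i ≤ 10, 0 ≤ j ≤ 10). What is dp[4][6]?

   ''  C  G  G  T  A  A  A  C  A  T
''  0  0  0  0  0  0  0  0  0  0  0
 T  0  0  0  0  1  1  1  1  1  1  1
 C  0  1  1  1  1  1  1  1  2  2  2
 A  0  1  1  1  1  2  2  2  2  3  3
 A  0  1  1  1  1  2  3  3  3  3  3
 T  0  1  1  1  2  2  3  3  3  3  4
 C  0  1  1  1  2  2  3  3  4  4  4
 T  0  1  1  1  2  2  3  3  4  4  5
 G  0  1  2  2  2  2  3  3  4  4  5
 A  0  1  2  2  2  3  3  4  4  5  5
 G  0  1  2  3  3  3  3  4  4  5  5

3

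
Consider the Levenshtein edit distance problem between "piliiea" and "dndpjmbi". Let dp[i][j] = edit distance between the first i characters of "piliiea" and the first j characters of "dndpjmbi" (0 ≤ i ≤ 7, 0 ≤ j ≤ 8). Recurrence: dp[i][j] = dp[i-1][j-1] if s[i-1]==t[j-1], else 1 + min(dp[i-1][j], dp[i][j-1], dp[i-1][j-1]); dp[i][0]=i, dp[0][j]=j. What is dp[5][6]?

6

   ''  d  n  d  p  j  m  b  i
''  0  1  2  3  4  5  6  7  8
 p  1  1  2  3  3  4  5  6  7
 i  2  2  2  3  4  4  5  6  6
 l  3  3  3  3  4  5  5  6  7
 i  4  4  4  4  4  5  6  6  6
 i  5  5  5  5  5  5  6  7  6
 e  6  6  6  6  6  6  6  7  7
 a  7  7  7  7  7  7  7  7  8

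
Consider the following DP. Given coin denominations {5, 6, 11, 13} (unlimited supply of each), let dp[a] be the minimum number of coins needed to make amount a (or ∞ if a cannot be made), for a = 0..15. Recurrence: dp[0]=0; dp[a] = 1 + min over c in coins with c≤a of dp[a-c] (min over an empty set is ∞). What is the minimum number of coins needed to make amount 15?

 a  0  1  2  3  4  5  6  7  8  9 10 11 12 13 14 15
dp  0  -  -  -  -  1  1  -  -  -  2  1  2  1  -  3
(- denotes ∞ / unreachable)

3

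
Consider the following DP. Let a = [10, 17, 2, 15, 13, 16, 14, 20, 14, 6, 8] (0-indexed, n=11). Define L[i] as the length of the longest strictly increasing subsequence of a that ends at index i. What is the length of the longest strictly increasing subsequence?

   i    0    1    2    3    4    5    6    7    8    9   10
a[i]   10   17    2   15   13   16   14   20   14    6    8
L[i]    1    2    1    2    2    3    3    4    3    2    3

4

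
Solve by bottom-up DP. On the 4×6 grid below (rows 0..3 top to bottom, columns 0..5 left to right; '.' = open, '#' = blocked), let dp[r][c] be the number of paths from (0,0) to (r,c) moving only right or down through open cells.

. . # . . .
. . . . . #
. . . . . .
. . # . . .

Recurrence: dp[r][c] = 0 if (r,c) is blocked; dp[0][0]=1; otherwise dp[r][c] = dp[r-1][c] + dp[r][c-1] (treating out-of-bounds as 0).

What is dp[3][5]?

r\c   0   1   2   3   4   5
  0   1   1   0   0   0   0
  1   1   2   2   2   2   0
  2   1   3   5   7   9   9
  3   1   4   0   7  16  25

25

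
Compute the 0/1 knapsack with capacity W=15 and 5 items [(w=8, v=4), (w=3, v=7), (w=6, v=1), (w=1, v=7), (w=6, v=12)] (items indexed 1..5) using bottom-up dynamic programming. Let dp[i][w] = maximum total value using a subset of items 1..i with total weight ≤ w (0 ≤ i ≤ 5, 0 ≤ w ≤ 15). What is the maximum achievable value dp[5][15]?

26

i\w   0   1   2   3   4   5   6   7   8   9  10  11  12  13  14  15
  0   0   0   0   0   0   0   0   0   0   0   0   0   0   0   0   0
  1   0   0   0   0   0   0   0   0   4   4   4   4   4   4   4   4
  2   0   0   0   7   7   7   7   7   7   7   7  11  11  11  11  11
  3   0   0   0   7   7   7   7   7   7   8   8  11  11  11  11  11
  4   0   7   7   7  14  14  14  14  14  14  15  15  18  18  18  18
  5   0   7   7   7  14  14  14  19  19  19  26  26  26  26  26  26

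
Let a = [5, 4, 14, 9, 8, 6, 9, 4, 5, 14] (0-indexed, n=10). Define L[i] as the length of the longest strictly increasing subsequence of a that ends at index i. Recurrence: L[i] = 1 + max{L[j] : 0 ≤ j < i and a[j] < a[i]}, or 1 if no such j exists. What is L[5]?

   i    0    1    2    3    4    5    6    7    8    9
a[i]    5    4   14    9    8    6    9    4    5   14
L[i]    1    1    2    2    2    2    3    1    2    4

2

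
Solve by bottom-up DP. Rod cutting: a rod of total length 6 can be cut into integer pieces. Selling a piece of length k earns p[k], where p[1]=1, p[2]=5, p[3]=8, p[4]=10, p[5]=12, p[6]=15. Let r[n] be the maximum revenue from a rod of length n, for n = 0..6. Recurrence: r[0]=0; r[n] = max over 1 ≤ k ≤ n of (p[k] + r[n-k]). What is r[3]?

   n    0    1    2    3    4    5    6
r[n]    0    1    5    8   10   13   16

8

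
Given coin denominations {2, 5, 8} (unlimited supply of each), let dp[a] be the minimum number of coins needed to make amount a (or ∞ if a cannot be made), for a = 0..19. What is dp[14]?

4

 a  0  1  2  3  4  5  6  7  8  9 10 11 12 13 14 15 16 17 18 19
dp  0  -  1  -  2  1  3  2  1  3  2  4  3  2  4  3  2  4  3  5
(- denotes ∞ / unreachable)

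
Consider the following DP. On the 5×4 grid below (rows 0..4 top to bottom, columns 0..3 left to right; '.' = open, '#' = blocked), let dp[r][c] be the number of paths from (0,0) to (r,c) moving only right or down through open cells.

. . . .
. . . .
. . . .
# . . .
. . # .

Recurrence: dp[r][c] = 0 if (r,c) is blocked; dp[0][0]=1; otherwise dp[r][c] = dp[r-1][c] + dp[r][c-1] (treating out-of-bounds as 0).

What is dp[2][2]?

r\c   0   1   2   3
  0   1   1   1   1
  1   1   2   3   4
  2   1   3   6  10
  3   0   3   9  19
  4   0   3   0  19

6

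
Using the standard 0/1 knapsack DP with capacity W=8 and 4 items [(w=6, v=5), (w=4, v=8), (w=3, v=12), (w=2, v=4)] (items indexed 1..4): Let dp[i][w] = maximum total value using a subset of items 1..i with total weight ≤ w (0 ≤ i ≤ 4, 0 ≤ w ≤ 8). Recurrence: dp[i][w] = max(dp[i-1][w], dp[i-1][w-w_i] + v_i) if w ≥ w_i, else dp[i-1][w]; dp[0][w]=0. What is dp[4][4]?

12

i\w   0   1   2   3   4   5   6   7   8
  0   0   0   0   0   0   0   0   0   0
  1   0   0   0   0   0   0   5   5   5
  2   0   0   0   0   8   8   8   8   8
  3   0   0   0  12  12  12  12  20  20
  4   0   0   4  12  12  16  16  20  20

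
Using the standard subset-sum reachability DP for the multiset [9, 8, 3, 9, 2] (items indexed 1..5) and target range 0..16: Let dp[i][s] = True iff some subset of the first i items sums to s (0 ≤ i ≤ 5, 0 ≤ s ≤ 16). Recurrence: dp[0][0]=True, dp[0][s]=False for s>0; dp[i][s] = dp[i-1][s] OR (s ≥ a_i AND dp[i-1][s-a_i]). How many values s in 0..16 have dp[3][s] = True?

6

i\s   0   1   2   3   4   5   6   7   8   9  10  11  12  13  14  15  16
  0   T   F   F   F   F   F   F   F   F   F   F   F   F   F   F   F   F
  1   T   F   F   F   F   F   F   F   F   T   F   F   F   F   F   F   F
  2   T   F   F   F   F   F   F   F   T   T   F   F   F   F   F   F   F
  3   T   F   F   T   F   F   F   F   T   T   F   T   T   F   F   F   F
  4   T   F   F   T   F   F   F   F   T   T   F   T   T   F   F   F   F
  5   T   F   T   T   F   T   F   F   T   T   T   T   T   T   T   F   F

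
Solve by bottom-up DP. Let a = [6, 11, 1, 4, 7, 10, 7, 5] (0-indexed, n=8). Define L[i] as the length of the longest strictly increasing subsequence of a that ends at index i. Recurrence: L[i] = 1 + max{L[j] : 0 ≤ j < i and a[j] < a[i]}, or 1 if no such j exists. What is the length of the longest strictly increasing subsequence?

   i    0    1    2    3    4    5    6    7
a[i]    6   11    1    4    7   10    7    5
L[i]    1    2    1    2    3    4    3    3

4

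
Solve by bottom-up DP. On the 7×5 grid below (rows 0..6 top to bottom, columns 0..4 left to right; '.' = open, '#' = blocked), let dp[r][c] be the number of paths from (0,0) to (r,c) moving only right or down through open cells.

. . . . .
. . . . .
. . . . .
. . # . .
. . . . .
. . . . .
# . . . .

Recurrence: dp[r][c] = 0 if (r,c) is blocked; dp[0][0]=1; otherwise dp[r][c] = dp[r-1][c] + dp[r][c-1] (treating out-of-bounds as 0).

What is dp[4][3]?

r\c   0   1   2   3   4
  0   1   1   1   1   1
  1   1   2   3   4   5
  2   1   3   6  10  15
  3   1   4   0  10  25
  4   1   5   5  15  40
  5   1   6  11  26  66
  6   0   6  17  43 109

15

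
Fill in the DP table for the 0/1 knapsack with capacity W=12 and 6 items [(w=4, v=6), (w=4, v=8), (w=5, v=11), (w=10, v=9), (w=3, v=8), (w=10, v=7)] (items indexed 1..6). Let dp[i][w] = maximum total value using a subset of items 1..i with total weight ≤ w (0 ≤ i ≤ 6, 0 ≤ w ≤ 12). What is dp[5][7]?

i\w   0   1   2   3   4   5   6   7   8   9  10  11  12
  0   0   0   0   0   0   0   0   0   0   0   0   0   0
  1   0   0   0   0   6   6   6   6   6   6   6   6   6
  2   0   0   0   0   8   8   8   8  14  14  14  14  14
  3   0   0   0   0   8  11  11  11  14  19  19  19  19
  4   0   0   0   0   8  11  11  11  14  19  19  19  19
  5   0   0   0   8   8  11  11  16  19  19  19  22  27
  6   0   0   0   8   8  11  11  16  19  19  19  22  27

16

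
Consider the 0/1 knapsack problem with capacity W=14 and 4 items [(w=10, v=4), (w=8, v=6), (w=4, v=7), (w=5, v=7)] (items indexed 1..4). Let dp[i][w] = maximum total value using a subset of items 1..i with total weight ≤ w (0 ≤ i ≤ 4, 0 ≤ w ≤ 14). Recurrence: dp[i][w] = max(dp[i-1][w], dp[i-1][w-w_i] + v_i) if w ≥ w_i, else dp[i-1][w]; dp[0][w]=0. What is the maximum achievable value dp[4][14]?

i\w   0   1   2   3   4   5   6   7   8   9  10  11  12  13  14
  0   0   0   0   0   0   0   0   0   0   0   0   0   0   0   0
  1   0   0   0   0   0   0   0   0   0   0   4   4   4   4   4
  2   0   0   0   0   0   0   0   0   6   6   6   6   6   6   6
  3   0   0   0   0   7   7   7   7   7   7   7   7  13  13  13
  4   0   0   0   0   7   7   7   7   7  14  14  14  14  14  14

14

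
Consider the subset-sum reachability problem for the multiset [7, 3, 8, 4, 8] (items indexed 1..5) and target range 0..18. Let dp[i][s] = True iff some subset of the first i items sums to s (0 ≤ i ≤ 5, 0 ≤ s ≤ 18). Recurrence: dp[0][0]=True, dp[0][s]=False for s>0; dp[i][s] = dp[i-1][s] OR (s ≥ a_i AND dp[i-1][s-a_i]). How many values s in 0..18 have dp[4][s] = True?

i\s   0   1   2   3   4   5   6   7   8   9  10  11  12  13  14  15  16  17  18
  0   T   F   F   F   F   F   F   F   F   F   F   F   F   F   F   F   F   F   F
  1   T   F   F   F   F   F   F   T   F   F   F   F   F   F   F   F   F   F   F
  2   T   F   F   T   F   F   F   T   F   F   T   F   F   F   F   F   F   F   F
  3   T   F   F   T   F   F   F   T   T   F   T   T   F   F   F   T   F   F   T
  4   T   F   F   T   T   F   F   T   T   F   T   T   T   F   T   T   F   F   T
  5   T   F   F   T   T   F   F   T   T   F   T   T   T   F   T   T   T   F   T

11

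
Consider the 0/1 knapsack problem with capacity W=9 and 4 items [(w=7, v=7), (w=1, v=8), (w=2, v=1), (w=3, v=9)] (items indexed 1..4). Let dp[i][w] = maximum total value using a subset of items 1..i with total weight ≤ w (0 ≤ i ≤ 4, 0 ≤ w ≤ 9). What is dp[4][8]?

18

i\w   0   1   2   3   4   5   6   7   8   9
  0   0   0   0   0   0   0   0   0   0   0
  1   0   0   0   0   0   0   0   7   7   7
  2   0   8   8   8   8   8   8   8  15  15
  3   0   8   8   9   9   9   9   9  15  15
  4   0   8   8   9  17  17  18  18  18  18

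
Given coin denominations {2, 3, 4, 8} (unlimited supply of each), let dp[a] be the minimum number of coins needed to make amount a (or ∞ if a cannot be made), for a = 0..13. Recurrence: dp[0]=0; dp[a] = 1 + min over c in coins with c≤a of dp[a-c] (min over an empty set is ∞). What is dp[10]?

2

 a  0  1  2  3  4  5  6  7  8  9 10 11 12 13
dp  0  -  1  1  1  2  2  2  1  3  2  2  2  3
(- denotes ∞ / unreachable)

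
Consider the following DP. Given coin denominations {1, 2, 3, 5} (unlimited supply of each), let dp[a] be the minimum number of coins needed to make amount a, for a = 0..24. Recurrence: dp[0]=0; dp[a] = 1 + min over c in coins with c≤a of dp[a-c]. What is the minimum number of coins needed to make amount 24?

6

 a  0  1  2  3  4  5  6  7  8  9 10 11 12 13 14 15 16 17 18 19 20 21 22 23 24
dp  0  1  1  1  2  1  2  2  2  3  2  3  3  3  4  3  4  4  4  5  4  5  5  5  6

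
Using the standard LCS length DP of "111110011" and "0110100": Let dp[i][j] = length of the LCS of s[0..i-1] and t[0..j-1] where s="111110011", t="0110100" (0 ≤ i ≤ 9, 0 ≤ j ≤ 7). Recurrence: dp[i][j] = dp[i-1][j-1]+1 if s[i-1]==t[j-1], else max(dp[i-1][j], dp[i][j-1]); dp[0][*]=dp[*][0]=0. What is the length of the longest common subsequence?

5

   ''  0  1  1  0  1  0  0
''  0  0  0  0  0  0  0  0
 1  0  0  1  1  1  1  1  1
 1  0  0  1  2  2  2  2  2
 1  0  0  1  2  2  3  3  3
 1  0  0  1  2  2  3  3  3
 1  0  0  1  2  2  3  3  3
 0  0  1  1  2  3  3  4  4
 0  0  1  1  2  3  3  4  5
 1  0  1  2  2  3  4  4  5
 1  0  1  2  3  3  4  4  5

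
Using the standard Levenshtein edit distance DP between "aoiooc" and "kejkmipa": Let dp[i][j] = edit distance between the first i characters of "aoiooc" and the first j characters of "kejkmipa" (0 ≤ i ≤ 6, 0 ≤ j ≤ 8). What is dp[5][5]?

   ''  k  e  j  k  m  i  p  a
''  0  1  2  3  4  5  6  7  8
 a  1  1  2  3  4  5  6  7  7
 o  2  2  2  3  4  5  6  7  8
 i  3  3  3  3  4  5  5  6  7
 o  4  4  4  4  4  5  6  6  7
 o  5  5  5  5  5  5  6  7  7
 c  6  6  6  6  6  6  6  7  8

5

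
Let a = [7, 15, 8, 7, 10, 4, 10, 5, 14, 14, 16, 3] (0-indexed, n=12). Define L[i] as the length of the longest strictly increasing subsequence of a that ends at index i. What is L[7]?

   i    0    1    2    3    4    5    6    7    8    9   10   11
a[i]    7   15    8    7   10    4   10    5   14   14   16    3
L[i]    1    2    2    1    3    1    3    2    4    4    5    1

2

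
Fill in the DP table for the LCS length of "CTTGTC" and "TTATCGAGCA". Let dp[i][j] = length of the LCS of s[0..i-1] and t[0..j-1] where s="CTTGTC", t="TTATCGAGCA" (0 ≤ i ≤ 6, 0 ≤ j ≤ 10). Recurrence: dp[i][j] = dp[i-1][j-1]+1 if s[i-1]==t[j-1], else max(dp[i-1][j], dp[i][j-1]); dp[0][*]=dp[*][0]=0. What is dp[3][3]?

   ''  T  T  A  T  C  G  A  G  C  A
''  0  0  0  0  0  0  0  0  0  0  0
 C  0  0  0  0  0  1  1  1  1  1  1
 T  0  1  1  1  1  1  1  1  1  1  1
 T  0  1  2  2  2  2  2  2  2  2  2
 G  0  1  2  2  2  2  3  3  3  3  3
 T  0  1  2  2  3  3  3  3  3  3  3
 C  0  1  2  2  3  4  4  4  4  4  4

2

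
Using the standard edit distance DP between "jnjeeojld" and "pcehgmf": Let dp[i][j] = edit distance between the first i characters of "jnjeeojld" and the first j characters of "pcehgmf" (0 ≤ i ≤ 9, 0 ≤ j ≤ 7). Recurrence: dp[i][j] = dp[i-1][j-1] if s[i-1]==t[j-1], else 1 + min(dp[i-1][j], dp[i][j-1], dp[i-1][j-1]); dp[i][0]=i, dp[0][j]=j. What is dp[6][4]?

5

   ''  p  c  e  h  g  m  f
''  0  1  2  3  4  5  6  7
 j  1  1  2  3  4  5  6  7
 n  2  2  2  3  4  5  6  7
 j  3  3  3  3  4  5  6  7
 e  4  4  4  3  4  5  6  7
 e  5  5  5  4  4  5  6  7
 o  6  6  6  5  5  5  6  7
 j  7  7  7  6  6  6  6  7
 l  8  8  8  7  7  7  7  7
 d  9  9  9  8  8  8  8  8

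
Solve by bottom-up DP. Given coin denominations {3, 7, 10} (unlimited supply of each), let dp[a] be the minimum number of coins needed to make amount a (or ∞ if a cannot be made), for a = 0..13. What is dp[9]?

 a  0  1  2  3  4  5  6  7  8  9 10 11 12 13
dp  0  -  -  1  -  -  2  1  -  3  1  -  4  2
(- denotes ∞ / unreachable)

3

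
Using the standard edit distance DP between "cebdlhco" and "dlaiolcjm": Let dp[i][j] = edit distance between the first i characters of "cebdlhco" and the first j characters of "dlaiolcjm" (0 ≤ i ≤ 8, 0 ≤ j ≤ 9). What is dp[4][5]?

   ''  d  l  a  i  o  l  c  j  m
''  0  1  2  3  4  5  6  7  8  9
 c  1  1  2  3  4  5  6  6  7  8
 e  2  2  2  3  4  5  6  7  7  8
 b  3  3  3  3  4  5  6  7  8  8
 d  4  3  4  4  4  5  6  7  8  9
 l  5  4  3  4  5  5  5  6  7  8
 h  6  5  4  4  5  6  6  6  7  8
 c  7  6  5  5  5  6  7  6  7  8
 o  8  7  6  6  6  5  6  7  7  8

5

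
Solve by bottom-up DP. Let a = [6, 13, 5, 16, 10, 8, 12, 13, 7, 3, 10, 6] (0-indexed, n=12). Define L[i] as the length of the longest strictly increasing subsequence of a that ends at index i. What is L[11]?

   i    0    1    2    3    4    5    6    7    8    9   10   11
a[i]    6   13    5   16   10    8   12   13    7    3   10    6
L[i]    1    2    1    3    2    2    3    4    2    1    3    2

2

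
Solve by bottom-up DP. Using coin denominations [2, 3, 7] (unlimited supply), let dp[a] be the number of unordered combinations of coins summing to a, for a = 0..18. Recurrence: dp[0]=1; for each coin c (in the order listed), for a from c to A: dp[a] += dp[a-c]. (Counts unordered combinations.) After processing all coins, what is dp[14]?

5

after  coin     0     1     2     3     4     5     6     7     8     9    10    11    12    13    14    15    16    17    18
          2     1     0     1     0     1     0     1     0     1     0     1     0     1     0     1     0     1     0     1
          3     1     0     1     1     1     1     2     1     2     2     2     2     3     2     3     3     3     3     4
          7     1     0     1     1     1     1     2     2     2     3     3     3     4     4     5     5     6     6     7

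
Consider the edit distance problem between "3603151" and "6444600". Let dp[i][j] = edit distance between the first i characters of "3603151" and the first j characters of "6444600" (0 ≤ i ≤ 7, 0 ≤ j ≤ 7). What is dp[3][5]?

   ''  6  4  4  4  6  0  0
''  0  1  2  3  4  5  6  7
 3  1  1  2  3  4  5  6  7
 6  2  1  2  3  4  4  5  6
 0  3  2  2  3  4  5  4  5
 3  4  3  3  3  4  5  5  5
 1  5  4  4  4  4  5  6  6
 5  6  5  5  5  5  5  6  7
 1  7  6  6  6  6  6  6  7

5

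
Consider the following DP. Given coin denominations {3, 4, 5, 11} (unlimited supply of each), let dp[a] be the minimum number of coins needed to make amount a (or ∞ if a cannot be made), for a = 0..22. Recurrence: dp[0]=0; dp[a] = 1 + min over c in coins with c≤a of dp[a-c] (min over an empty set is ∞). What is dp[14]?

2

 a  0  1  2  3  4  5  6  7  8  9 10 11 12 13 14 15 16 17 18 19 20 21 22
dp  0  -  -  1  1  1  2  2  2  2  2  1  3  3  2  2  2  3  3  3  3  3  2
(- denotes ∞ / unreachable)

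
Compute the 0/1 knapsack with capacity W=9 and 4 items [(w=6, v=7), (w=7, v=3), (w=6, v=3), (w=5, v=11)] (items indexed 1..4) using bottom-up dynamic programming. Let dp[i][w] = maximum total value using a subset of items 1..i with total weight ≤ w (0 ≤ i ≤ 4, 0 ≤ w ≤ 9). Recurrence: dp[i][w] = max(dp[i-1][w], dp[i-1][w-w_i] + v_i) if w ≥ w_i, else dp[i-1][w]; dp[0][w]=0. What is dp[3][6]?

i\w   0   1   2   3   4   5   6   7   8   9
  0   0   0   0   0   0   0   0   0   0   0
  1   0   0   0   0   0   0   7   7   7   7
  2   0   0   0   0   0   0   7   7   7   7
  3   0   0   0   0   0   0   7   7   7   7
  4   0   0   0   0   0  11  11  11  11  11

7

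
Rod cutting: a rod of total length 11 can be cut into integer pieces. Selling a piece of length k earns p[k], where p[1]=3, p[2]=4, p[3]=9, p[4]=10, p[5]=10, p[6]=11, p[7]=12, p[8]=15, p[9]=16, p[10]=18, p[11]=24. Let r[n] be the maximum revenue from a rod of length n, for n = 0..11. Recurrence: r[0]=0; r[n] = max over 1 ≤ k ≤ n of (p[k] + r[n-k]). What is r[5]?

15

   n    0    1    2    3    4    5    6    7    8    9   10   11
r[n]    0    3    6    9   12   15   18   21   24   27   30   33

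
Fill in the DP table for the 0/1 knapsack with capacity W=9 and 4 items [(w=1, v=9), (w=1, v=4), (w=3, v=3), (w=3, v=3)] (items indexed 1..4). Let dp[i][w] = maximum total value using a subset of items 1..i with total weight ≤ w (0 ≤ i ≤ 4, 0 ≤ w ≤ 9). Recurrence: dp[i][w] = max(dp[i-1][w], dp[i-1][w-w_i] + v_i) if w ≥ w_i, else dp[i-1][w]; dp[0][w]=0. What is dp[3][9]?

16

i\w   0   1   2   3   4   5   6   7   8   9
  0   0   0   0   0   0   0   0   0   0   0
  1   0   9   9   9   9   9   9   9   9   9
  2   0   9  13  13  13  13  13  13  13  13
  3   0   9  13  13  13  16  16  16  16  16
  4   0   9  13  13  13  16  16  16  19  19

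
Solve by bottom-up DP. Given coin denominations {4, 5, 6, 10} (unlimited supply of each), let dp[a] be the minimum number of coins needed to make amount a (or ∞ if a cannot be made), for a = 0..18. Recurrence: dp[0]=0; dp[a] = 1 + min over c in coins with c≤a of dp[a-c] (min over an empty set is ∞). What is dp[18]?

3

 a  0  1  2  3  4  5  6  7  8  9 10 11 12 13 14 15 16 17 18
dp  0  -  -  -  1  1  1  -  2  2  1  2  2  3  2  2  2  3  3
(- denotes ∞ / unreachable)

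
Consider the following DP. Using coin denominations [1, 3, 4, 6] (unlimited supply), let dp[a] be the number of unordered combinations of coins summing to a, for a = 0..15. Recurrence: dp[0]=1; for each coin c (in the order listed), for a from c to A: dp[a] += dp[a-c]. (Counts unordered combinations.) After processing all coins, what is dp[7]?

6

after  coin     0     1     2     3     4     5     6     7     8     9    10    11    12    13    14    15
          1     1     1     1     1     1     1     1     1     1     1     1     1     1     1     1     1
          3     1     1     1     2     2     2     3     3     3     4     4     4     5     5     5     6
          4     1     1     1     2     3     3     4     5     6     7     8     9    11    12    13    15
          6     1     1     1     2     3     3     5     6     7     9    11    12    16    18    20    24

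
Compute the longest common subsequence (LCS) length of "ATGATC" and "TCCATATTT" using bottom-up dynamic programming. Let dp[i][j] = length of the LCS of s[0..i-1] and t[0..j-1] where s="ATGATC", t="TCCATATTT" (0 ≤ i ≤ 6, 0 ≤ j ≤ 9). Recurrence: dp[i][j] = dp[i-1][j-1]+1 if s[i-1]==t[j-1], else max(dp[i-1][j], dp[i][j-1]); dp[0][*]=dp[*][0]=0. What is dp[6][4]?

2

   ''  T  C  C  A  T  A  T  T  T
''  0  0  0  0  0  0  0  0  0  0
 A  0  0  0  0  1  1  1  1  1  1
 T  0  1  1  1  1  2  2  2  2  2
 G  0  1  1  1  1  2  2  2  2  2
 A  0  1  1  1  2  2  3  3  3  3
 T  0  1  1  1  2  3  3  4  4  4
 C  0  1  2  2  2  3  3  4  4  4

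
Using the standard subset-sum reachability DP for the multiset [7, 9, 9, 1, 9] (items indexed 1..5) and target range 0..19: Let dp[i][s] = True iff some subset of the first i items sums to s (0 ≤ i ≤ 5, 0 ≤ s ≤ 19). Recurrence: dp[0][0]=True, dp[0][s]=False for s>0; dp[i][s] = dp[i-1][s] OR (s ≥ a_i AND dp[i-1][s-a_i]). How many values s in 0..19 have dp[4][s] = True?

10

i\s   0   1   2   3   4   5   6   7   8   9  10  11  12  13  14  15  16  17  18  19
  0   T   F   F   F   F   F   F   F   F   F   F   F   F   F   F   F   F   F   F   F
  1   T   F   F   F   F   F   F   T   F   F   F   F   F   F   F   F   F   F   F   F
  2   T   F   F   F   F   F   F   T   F   T   F   F   F   F   F   F   T   F   F   F
  3   T   F   F   F   F   F   F   T   F   T   F   F   F   F   F   F   T   F   T   F
  4   T   T   F   F   F   F   F   T   T   T   T   F   F   F   F   F   T   T   T   T
  5   T   T   F   F   F   F   F   T   T   T   T   F   F   F   F   F   T   T   T   T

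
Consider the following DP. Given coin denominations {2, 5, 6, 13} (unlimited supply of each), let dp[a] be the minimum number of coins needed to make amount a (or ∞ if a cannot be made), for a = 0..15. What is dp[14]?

3

 a  0  1  2  3  4  5  6  7  8  9 10 11 12 13 14 15
dp  0  -  1  -  2  1  1  2  2  3  2  2  2  1  3  2
(- denotes ∞ / unreachable)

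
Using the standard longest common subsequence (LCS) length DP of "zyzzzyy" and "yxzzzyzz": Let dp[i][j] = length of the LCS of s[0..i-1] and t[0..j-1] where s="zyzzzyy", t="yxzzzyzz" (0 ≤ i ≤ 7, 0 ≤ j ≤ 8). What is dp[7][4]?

3

   ''  y  x  z  z  z  y  z  z
''  0  0  0  0  0  0  0  0  0
 z  0  0  0  1  1  1  1  1  1
 y  0  1  1  1  1  1  2  2  2
 z  0  1  1  2  2  2  2  3  3
 z  0  1  1  2  3  3  3  3  4
 z  0  1  1  2  3  4  4  4  4
 y  0  1  1  2  3  4  5  5  5
 y  0  1  1  2  3  4  5  5  5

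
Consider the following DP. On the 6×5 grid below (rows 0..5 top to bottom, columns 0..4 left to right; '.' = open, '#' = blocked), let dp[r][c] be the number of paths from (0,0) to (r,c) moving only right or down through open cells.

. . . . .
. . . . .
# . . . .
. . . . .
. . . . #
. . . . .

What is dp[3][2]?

7

r\c   0   1   2   3   4
  0   1   1   1   1   1
  1   1   2   3   4   5
  2   0   2   5   9  14
  3   0   2   7  16  30
  4   0   2   9  25   0
  5   0   2  11  36  36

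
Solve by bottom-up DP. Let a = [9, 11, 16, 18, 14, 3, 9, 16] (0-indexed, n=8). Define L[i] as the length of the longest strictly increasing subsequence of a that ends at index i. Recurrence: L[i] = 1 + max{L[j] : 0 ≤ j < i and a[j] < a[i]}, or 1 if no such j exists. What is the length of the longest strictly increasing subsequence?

4

   i    0    1    2    3    4    5    6    7
a[i]    9   11   16   18   14    3    9   16
L[i]    1    2    3    4    3    1    2    4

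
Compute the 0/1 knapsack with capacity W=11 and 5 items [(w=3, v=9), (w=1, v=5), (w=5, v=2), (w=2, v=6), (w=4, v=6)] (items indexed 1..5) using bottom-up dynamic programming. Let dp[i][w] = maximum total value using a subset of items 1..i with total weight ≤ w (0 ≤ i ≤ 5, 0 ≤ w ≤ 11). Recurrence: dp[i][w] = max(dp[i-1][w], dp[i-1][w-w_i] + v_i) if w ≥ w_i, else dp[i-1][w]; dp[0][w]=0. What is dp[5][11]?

26

i\w   0   1   2   3   4   5   6   7   8   9  10  11
  0   0   0   0   0   0   0   0   0   0   0   0   0
  1   0   0   0   9   9   9   9   9   9   9   9   9
  2   0   5   5   9  14  14  14  14  14  14  14  14
  3   0   5   5   9  14  14  14  14  14  16  16  16
  4   0   5   6  11  14  15  20  20  20  20  20  22
  5   0   5   6  11  14  15  20  20  20  21  26  26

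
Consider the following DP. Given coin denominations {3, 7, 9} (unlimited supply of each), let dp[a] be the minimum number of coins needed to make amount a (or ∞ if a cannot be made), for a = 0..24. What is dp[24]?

 a  0  1  2  3  4  5  6  7  8  9 10 11 12 13 14 15 16 17 18 19 20 21 22 23 24
dp  0  -  -  1  -  -  2  1  -  1  2  -  2  3  2  3  2  3  2  3  4  3  4  3  4
(- denotes ∞ / unreachable)

4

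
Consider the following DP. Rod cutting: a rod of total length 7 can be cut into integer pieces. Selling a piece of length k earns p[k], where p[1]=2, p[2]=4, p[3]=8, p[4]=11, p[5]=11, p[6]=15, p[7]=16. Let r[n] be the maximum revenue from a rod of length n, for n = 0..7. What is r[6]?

16

   n    0    1    2    3    4    5    6    7
r[n]    0    2    4    8   11   13   16   19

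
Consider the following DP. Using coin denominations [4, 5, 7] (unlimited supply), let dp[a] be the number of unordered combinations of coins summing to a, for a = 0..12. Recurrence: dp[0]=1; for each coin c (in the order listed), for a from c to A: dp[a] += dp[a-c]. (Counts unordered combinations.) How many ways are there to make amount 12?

2

after  coin     0     1     2     3     4     5     6     7     8     9    10    11    12
          4     1     0     0     0     1     0     0     0     1     0     0     0     1
          5     1     0     0     0     1     1     0     0     1     1     1     0     1
          7     1     0     0     0     1     1     0     1     1     1     1     1     2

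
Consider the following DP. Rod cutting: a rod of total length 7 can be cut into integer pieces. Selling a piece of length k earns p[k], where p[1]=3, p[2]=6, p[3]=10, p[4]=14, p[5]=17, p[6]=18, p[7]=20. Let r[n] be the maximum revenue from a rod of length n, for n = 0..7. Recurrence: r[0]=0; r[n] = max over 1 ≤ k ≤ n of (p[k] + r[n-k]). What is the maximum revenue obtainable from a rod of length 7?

24

   n    0    1    2    3    4    5    6    7
r[n]    0    3    6   10   14   17   20   24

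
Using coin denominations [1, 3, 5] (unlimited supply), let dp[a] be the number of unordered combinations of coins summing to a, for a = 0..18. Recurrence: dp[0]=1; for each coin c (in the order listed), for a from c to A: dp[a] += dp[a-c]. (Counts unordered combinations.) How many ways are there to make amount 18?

17

after  coin     0     1     2     3     4     5     6     7     8     9    10    11    12    13    14    15    16    17    18
          1     1     1     1     1     1     1     1     1     1     1     1     1     1     1     1     1     1     1     1
          3     1     1     1     2     2     2     3     3     3     4     4     4     5     5     5     6     6     6     7
          5     1     1     1     2     2     3     4     4     5     6     7     8     9    10    11    13    14    15    17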